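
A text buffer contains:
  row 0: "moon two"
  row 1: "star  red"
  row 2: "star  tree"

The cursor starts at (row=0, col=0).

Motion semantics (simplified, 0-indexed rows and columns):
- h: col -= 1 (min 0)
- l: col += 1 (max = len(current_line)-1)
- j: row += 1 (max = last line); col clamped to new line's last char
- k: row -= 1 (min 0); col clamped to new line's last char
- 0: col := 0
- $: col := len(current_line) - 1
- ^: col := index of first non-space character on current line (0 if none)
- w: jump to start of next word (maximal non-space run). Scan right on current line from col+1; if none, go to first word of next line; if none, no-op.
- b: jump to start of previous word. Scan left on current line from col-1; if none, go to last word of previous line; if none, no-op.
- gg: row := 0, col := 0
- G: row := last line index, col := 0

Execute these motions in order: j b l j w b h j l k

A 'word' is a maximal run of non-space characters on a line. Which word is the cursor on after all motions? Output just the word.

After 1 (j): row=1 col=0 char='s'
After 2 (b): row=0 col=5 char='t'
After 3 (l): row=0 col=6 char='w'
After 4 (j): row=1 col=6 char='r'
After 5 (w): row=2 col=0 char='s'
After 6 (b): row=1 col=6 char='r'
After 7 (h): row=1 col=5 char='_'
After 8 (j): row=2 col=5 char='_'
After 9 (l): row=2 col=6 char='t'
After 10 (k): row=1 col=6 char='r'

Answer: red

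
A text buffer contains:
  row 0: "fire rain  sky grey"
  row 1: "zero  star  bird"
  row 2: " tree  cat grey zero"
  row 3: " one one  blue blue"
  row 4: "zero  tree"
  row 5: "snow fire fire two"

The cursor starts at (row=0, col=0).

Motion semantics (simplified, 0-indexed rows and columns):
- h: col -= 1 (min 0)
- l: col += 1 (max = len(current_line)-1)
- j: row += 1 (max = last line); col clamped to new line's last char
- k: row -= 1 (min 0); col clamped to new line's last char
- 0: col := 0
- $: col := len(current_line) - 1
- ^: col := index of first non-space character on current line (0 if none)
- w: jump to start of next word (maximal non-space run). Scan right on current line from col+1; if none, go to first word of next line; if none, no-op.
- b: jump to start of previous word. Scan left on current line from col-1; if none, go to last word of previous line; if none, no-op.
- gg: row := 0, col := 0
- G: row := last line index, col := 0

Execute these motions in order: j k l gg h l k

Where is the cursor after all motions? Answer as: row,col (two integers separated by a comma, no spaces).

After 1 (j): row=1 col=0 char='z'
After 2 (k): row=0 col=0 char='f'
After 3 (l): row=0 col=1 char='i'
After 4 (gg): row=0 col=0 char='f'
After 5 (h): row=0 col=0 char='f'
After 6 (l): row=0 col=1 char='i'
After 7 (k): row=0 col=1 char='i'

Answer: 0,1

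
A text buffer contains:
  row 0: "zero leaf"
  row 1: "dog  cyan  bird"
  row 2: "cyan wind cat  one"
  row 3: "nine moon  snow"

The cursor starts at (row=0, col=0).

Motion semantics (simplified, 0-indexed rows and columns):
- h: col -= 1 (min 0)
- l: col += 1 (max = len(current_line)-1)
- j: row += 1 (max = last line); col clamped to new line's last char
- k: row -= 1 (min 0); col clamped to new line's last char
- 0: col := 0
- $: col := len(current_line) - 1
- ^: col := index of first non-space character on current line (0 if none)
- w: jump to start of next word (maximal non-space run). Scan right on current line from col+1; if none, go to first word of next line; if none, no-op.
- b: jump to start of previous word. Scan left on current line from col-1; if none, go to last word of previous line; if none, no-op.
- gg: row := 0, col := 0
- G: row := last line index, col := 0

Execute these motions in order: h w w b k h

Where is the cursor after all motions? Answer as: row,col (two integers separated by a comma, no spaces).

After 1 (h): row=0 col=0 char='z'
After 2 (w): row=0 col=5 char='l'
After 3 (w): row=1 col=0 char='d'
After 4 (b): row=0 col=5 char='l'
After 5 (k): row=0 col=5 char='l'
After 6 (h): row=0 col=4 char='_'

Answer: 0,4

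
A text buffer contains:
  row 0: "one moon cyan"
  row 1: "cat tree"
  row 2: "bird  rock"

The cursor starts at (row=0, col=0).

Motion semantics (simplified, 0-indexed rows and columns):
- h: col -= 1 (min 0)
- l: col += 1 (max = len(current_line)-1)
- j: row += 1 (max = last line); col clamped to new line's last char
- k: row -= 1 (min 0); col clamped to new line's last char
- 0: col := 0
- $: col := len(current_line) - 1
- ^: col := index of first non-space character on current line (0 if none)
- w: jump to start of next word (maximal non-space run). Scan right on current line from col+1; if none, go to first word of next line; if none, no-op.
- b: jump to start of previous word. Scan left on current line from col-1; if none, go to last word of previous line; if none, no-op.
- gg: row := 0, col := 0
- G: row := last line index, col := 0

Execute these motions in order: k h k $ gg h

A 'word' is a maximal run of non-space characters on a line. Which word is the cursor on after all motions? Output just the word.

Answer: one

Derivation:
After 1 (k): row=0 col=0 char='o'
After 2 (h): row=0 col=0 char='o'
After 3 (k): row=0 col=0 char='o'
After 4 ($): row=0 col=12 char='n'
After 5 (gg): row=0 col=0 char='o'
After 6 (h): row=0 col=0 char='o'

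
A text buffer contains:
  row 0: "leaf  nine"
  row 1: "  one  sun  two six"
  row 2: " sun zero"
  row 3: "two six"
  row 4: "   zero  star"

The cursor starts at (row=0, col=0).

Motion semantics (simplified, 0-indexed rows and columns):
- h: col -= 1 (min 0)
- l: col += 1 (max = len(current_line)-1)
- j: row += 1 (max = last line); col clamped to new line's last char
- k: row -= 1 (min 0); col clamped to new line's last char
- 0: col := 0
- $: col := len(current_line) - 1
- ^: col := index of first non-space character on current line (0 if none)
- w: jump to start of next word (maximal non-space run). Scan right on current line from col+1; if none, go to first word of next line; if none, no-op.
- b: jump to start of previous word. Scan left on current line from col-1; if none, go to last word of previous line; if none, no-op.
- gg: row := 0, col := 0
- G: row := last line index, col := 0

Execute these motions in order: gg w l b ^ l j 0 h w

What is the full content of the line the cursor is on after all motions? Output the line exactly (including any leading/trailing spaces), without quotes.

Answer:   one  sun  two six

Derivation:
After 1 (gg): row=0 col=0 char='l'
After 2 (w): row=0 col=6 char='n'
After 3 (l): row=0 col=7 char='i'
After 4 (b): row=0 col=6 char='n'
After 5 (^): row=0 col=0 char='l'
After 6 (l): row=0 col=1 char='e'
After 7 (j): row=1 col=1 char='_'
After 8 (0): row=1 col=0 char='_'
After 9 (h): row=1 col=0 char='_'
After 10 (w): row=1 col=2 char='o'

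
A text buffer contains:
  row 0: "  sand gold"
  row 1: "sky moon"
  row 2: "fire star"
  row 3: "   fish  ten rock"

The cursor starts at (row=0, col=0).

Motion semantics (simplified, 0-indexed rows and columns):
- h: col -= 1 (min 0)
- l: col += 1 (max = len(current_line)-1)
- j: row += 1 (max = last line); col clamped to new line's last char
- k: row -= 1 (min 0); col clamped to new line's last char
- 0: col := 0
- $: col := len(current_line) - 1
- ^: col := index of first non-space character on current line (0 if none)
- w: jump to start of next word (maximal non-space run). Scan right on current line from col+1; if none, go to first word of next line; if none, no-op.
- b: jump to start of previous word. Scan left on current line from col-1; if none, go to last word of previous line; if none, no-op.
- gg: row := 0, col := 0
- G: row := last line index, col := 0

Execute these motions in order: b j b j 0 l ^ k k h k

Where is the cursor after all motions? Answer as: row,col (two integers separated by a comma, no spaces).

After 1 (b): row=0 col=0 char='_'
After 2 (j): row=1 col=0 char='s'
After 3 (b): row=0 col=7 char='g'
After 4 (j): row=1 col=7 char='n'
After 5 (0): row=1 col=0 char='s'
After 6 (l): row=1 col=1 char='k'
After 7 (^): row=1 col=0 char='s'
After 8 (k): row=0 col=0 char='_'
After 9 (k): row=0 col=0 char='_'
After 10 (h): row=0 col=0 char='_'
After 11 (k): row=0 col=0 char='_'

Answer: 0,0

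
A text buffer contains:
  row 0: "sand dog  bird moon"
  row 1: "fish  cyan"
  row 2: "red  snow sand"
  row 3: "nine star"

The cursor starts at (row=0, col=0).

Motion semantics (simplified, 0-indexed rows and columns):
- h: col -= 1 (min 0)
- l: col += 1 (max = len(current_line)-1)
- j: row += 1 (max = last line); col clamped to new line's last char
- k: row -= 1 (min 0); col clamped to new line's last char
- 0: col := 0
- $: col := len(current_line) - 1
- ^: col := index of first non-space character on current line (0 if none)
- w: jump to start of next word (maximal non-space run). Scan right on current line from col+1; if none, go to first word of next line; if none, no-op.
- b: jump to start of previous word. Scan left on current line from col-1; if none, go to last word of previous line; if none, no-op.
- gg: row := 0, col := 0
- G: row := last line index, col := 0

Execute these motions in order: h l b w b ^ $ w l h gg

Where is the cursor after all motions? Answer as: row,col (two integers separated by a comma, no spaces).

After 1 (h): row=0 col=0 char='s'
After 2 (l): row=0 col=1 char='a'
After 3 (b): row=0 col=0 char='s'
After 4 (w): row=0 col=5 char='d'
After 5 (b): row=0 col=0 char='s'
After 6 (^): row=0 col=0 char='s'
After 7 ($): row=0 col=18 char='n'
After 8 (w): row=1 col=0 char='f'
After 9 (l): row=1 col=1 char='i'
After 10 (h): row=1 col=0 char='f'
After 11 (gg): row=0 col=0 char='s'

Answer: 0,0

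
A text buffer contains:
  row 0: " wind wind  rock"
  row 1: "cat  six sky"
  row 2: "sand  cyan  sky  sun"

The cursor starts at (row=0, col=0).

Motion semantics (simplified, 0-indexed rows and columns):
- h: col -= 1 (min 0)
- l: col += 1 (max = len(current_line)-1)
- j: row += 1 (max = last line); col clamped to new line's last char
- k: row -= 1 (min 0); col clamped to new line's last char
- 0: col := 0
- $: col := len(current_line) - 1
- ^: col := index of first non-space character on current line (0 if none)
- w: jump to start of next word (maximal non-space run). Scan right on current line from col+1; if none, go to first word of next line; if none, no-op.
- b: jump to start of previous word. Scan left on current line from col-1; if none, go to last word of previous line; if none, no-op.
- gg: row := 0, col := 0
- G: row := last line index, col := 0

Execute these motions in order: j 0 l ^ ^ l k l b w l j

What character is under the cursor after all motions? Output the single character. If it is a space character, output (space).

Answer: x

Derivation:
After 1 (j): row=1 col=0 char='c'
After 2 (0): row=1 col=0 char='c'
After 3 (l): row=1 col=1 char='a'
After 4 (^): row=1 col=0 char='c'
After 5 (^): row=1 col=0 char='c'
After 6 (l): row=1 col=1 char='a'
After 7 (k): row=0 col=1 char='w'
After 8 (l): row=0 col=2 char='i'
After 9 (b): row=0 col=1 char='w'
After 10 (w): row=0 col=6 char='w'
After 11 (l): row=0 col=7 char='i'
After 12 (j): row=1 col=7 char='x'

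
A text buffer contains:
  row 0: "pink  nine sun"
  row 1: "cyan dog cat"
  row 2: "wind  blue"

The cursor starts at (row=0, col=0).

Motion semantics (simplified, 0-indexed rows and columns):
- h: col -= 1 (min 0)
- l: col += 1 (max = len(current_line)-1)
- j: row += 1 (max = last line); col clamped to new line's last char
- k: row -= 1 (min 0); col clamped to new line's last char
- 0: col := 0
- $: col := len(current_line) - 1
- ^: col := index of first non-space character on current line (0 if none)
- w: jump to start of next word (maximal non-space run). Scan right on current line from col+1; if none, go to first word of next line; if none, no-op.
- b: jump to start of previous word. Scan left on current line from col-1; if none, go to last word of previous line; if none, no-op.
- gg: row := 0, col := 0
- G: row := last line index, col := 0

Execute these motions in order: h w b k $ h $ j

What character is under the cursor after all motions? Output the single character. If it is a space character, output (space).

After 1 (h): row=0 col=0 char='p'
After 2 (w): row=0 col=6 char='n'
After 3 (b): row=0 col=0 char='p'
After 4 (k): row=0 col=0 char='p'
After 5 ($): row=0 col=13 char='n'
After 6 (h): row=0 col=12 char='u'
After 7 ($): row=0 col=13 char='n'
After 8 (j): row=1 col=11 char='t'

Answer: t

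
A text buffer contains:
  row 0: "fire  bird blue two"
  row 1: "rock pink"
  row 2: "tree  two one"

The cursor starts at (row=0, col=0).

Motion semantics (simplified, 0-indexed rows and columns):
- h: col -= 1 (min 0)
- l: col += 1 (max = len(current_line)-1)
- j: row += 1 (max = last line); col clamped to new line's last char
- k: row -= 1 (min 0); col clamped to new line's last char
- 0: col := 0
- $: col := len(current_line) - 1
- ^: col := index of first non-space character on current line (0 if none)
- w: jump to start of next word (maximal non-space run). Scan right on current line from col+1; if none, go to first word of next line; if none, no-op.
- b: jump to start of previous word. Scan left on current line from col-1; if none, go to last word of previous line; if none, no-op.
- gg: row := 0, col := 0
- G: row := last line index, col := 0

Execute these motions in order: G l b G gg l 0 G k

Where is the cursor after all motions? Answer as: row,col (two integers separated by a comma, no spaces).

Answer: 1,0

Derivation:
After 1 (G): row=2 col=0 char='t'
After 2 (l): row=2 col=1 char='r'
After 3 (b): row=2 col=0 char='t'
After 4 (G): row=2 col=0 char='t'
After 5 (gg): row=0 col=0 char='f'
After 6 (l): row=0 col=1 char='i'
After 7 (0): row=0 col=0 char='f'
After 8 (G): row=2 col=0 char='t'
After 9 (k): row=1 col=0 char='r'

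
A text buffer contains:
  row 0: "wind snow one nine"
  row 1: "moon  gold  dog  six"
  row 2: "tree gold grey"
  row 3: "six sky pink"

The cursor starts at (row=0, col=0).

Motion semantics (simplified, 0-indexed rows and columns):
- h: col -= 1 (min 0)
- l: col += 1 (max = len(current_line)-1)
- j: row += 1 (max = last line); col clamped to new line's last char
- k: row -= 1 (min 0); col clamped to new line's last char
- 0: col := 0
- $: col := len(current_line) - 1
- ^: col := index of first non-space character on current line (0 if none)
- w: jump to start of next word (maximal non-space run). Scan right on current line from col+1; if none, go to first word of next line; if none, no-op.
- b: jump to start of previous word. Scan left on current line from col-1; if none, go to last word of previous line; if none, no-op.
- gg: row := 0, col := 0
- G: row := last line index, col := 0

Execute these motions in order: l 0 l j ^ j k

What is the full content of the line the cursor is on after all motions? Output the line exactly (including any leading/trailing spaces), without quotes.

After 1 (l): row=0 col=1 char='i'
After 2 (0): row=0 col=0 char='w'
After 3 (l): row=0 col=1 char='i'
After 4 (j): row=1 col=1 char='o'
After 5 (^): row=1 col=0 char='m'
After 6 (j): row=2 col=0 char='t'
After 7 (k): row=1 col=0 char='m'

Answer: moon  gold  dog  six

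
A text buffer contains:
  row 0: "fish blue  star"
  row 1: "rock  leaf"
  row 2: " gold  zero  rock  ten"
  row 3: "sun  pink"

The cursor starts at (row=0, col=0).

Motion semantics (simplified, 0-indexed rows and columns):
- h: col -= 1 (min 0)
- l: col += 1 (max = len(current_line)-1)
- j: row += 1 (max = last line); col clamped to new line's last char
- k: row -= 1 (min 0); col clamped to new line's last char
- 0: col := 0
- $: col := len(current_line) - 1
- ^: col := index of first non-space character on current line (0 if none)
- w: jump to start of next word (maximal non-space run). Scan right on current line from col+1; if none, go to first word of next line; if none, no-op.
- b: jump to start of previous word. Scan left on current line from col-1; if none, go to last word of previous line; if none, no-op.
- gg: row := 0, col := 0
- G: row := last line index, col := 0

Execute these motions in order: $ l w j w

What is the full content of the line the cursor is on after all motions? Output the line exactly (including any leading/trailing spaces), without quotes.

After 1 ($): row=0 col=14 char='r'
After 2 (l): row=0 col=14 char='r'
After 3 (w): row=1 col=0 char='r'
After 4 (j): row=2 col=0 char='_'
After 5 (w): row=2 col=1 char='g'

Answer:  gold  zero  rock  ten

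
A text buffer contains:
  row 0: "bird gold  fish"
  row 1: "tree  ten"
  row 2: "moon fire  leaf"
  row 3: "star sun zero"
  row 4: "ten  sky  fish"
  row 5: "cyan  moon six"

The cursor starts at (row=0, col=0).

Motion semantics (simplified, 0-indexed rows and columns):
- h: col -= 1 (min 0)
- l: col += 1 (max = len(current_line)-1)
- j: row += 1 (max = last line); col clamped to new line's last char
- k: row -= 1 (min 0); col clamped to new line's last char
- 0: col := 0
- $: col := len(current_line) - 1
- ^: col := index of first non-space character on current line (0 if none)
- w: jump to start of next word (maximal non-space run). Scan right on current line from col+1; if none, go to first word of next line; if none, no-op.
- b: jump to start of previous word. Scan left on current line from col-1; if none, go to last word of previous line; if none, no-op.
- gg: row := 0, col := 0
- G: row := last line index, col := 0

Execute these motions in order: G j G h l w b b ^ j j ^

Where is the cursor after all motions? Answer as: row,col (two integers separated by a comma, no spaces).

Answer: 5,0

Derivation:
After 1 (G): row=5 col=0 char='c'
After 2 (j): row=5 col=0 char='c'
After 3 (G): row=5 col=0 char='c'
After 4 (h): row=5 col=0 char='c'
After 5 (l): row=5 col=1 char='y'
After 6 (w): row=5 col=6 char='m'
After 7 (b): row=5 col=0 char='c'
After 8 (b): row=4 col=10 char='f'
After 9 (^): row=4 col=0 char='t'
After 10 (j): row=5 col=0 char='c'
After 11 (j): row=5 col=0 char='c'
After 12 (^): row=5 col=0 char='c'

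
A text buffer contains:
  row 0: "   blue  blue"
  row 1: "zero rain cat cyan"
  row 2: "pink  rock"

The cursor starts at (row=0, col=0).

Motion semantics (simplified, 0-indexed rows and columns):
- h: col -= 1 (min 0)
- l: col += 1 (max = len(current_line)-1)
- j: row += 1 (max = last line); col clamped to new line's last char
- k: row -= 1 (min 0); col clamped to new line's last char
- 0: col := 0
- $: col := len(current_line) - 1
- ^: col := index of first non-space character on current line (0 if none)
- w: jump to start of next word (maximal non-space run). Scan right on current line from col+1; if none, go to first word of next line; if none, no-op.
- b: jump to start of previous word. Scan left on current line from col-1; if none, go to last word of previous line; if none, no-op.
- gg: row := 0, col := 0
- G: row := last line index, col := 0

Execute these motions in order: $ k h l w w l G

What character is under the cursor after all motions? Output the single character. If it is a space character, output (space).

Answer: p

Derivation:
After 1 ($): row=0 col=12 char='e'
After 2 (k): row=0 col=12 char='e'
After 3 (h): row=0 col=11 char='u'
After 4 (l): row=0 col=12 char='e'
After 5 (w): row=1 col=0 char='z'
After 6 (w): row=1 col=5 char='r'
After 7 (l): row=1 col=6 char='a'
After 8 (G): row=2 col=0 char='p'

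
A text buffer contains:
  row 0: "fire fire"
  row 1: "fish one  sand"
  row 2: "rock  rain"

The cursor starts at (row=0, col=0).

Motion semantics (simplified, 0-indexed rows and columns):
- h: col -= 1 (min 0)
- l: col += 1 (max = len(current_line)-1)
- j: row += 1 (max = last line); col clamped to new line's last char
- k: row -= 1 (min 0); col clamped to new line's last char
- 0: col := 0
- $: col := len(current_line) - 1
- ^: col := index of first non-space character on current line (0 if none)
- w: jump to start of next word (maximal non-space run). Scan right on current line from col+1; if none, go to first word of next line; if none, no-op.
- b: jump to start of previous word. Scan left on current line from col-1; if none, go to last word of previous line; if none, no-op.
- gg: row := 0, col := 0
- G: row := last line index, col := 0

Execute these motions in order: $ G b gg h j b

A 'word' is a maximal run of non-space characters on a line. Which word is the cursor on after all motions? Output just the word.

After 1 ($): row=0 col=8 char='e'
After 2 (G): row=2 col=0 char='r'
After 3 (b): row=1 col=10 char='s'
After 4 (gg): row=0 col=0 char='f'
After 5 (h): row=0 col=0 char='f'
After 6 (j): row=1 col=0 char='f'
After 7 (b): row=0 col=5 char='f'

Answer: fire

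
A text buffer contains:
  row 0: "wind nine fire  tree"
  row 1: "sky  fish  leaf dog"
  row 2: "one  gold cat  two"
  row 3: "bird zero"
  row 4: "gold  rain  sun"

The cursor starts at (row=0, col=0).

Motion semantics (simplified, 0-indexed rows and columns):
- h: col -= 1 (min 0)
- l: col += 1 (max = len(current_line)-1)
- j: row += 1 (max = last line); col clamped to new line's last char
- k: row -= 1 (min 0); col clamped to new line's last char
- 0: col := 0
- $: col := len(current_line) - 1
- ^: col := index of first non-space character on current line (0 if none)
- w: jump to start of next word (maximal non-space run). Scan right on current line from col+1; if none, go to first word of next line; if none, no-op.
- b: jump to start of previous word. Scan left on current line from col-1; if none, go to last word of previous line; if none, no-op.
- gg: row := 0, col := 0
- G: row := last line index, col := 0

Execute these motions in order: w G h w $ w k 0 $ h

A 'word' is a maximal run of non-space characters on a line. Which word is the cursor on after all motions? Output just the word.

Answer: zero

Derivation:
After 1 (w): row=0 col=5 char='n'
After 2 (G): row=4 col=0 char='g'
After 3 (h): row=4 col=0 char='g'
After 4 (w): row=4 col=6 char='r'
After 5 ($): row=4 col=14 char='n'
After 6 (w): row=4 col=14 char='n'
After 7 (k): row=3 col=8 char='o'
After 8 (0): row=3 col=0 char='b'
After 9 ($): row=3 col=8 char='o'
After 10 (h): row=3 col=7 char='r'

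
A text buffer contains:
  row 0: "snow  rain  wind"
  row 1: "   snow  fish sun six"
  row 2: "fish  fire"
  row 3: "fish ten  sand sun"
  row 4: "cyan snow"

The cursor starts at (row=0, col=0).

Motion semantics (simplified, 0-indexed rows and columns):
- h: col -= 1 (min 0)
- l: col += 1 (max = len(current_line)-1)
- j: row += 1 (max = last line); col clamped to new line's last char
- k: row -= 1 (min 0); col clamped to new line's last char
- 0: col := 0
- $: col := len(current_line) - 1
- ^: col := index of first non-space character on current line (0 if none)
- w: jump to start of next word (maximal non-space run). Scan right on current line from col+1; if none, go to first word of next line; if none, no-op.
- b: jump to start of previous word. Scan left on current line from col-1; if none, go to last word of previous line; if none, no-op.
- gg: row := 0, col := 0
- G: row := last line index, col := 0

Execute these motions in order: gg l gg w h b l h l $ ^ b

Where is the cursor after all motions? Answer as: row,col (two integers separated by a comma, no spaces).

After 1 (gg): row=0 col=0 char='s'
After 2 (l): row=0 col=1 char='n'
After 3 (gg): row=0 col=0 char='s'
After 4 (w): row=0 col=6 char='r'
After 5 (h): row=0 col=5 char='_'
After 6 (b): row=0 col=0 char='s'
After 7 (l): row=0 col=1 char='n'
After 8 (h): row=0 col=0 char='s'
After 9 (l): row=0 col=1 char='n'
After 10 ($): row=0 col=15 char='d'
After 11 (^): row=0 col=0 char='s'
After 12 (b): row=0 col=0 char='s'

Answer: 0,0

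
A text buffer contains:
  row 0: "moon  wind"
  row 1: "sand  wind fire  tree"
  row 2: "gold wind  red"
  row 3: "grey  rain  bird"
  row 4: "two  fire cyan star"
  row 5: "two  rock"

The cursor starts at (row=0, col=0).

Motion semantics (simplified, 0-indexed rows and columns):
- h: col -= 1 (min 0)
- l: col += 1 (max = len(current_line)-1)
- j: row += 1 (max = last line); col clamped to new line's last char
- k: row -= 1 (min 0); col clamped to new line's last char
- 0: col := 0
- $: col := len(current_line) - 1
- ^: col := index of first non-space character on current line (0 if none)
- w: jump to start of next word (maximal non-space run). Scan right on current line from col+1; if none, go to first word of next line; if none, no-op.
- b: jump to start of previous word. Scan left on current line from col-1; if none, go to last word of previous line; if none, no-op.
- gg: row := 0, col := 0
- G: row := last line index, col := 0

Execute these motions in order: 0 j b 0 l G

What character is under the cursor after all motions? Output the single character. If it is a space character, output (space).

Answer: t

Derivation:
After 1 (0): row=0 col=0 char='m'
After 2 (j): row=1 col=0 char='s'
After 3 (b): row=0 col=6 char='w'
After 4 (0): row=0 col=0 char='m'
After 5 (l): row=0 col=1 char='o'
After 6 (G): row=5 col=0 char='t'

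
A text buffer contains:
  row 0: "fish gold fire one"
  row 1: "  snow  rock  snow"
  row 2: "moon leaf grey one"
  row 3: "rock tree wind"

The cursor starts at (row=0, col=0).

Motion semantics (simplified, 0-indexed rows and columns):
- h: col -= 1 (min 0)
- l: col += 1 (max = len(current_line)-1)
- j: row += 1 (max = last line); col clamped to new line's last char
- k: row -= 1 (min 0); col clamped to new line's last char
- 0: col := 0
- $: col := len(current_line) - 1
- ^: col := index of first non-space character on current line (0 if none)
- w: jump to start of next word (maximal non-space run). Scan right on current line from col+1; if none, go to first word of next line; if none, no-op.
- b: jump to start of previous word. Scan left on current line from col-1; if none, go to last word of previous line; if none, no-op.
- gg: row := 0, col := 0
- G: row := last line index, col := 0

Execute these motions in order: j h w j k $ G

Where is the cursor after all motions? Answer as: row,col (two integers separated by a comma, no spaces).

After 1 (j): row=1 col=0 char='_'
After 2 (h): row=1 col=0 char='_'
After 3 (w): row=1 col=2 char='s'
After 4 (j): row=2 col=2 char='o'
After 5 (k): row=1 col=2 char='s'
After 6 ($): row=1 col=17 char='w'
After 7 (G): row=3 col=0 char='r'

Answer: 3,0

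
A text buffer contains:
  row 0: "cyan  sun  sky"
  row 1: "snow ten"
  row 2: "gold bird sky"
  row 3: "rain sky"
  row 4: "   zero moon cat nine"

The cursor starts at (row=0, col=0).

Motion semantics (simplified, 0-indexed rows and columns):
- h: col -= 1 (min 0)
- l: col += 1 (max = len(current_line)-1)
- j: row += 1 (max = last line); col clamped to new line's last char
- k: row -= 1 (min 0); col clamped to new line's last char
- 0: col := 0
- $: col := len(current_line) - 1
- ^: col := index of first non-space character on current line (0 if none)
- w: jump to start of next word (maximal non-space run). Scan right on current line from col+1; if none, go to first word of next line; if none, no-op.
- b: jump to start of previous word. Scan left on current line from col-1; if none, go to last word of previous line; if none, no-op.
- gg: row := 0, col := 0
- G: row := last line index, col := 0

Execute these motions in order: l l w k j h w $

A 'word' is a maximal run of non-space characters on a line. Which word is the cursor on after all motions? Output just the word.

Answer: sky

Derivation:
After 1 (l): row=0 col=1 char='y'
After 2 (l): row=0 col=2 char='a'
After 3 (w): row=0 col=6 char='s'
After 4 (k): row=0 col=6 char='s'
After 5 (j): row=1 col=6 char='e'
After 6 (h): row=1 col=5 char='t'
After 7 (w): row=2 col=0 char='g'
After 8 ($): row=2 col=12 char='y'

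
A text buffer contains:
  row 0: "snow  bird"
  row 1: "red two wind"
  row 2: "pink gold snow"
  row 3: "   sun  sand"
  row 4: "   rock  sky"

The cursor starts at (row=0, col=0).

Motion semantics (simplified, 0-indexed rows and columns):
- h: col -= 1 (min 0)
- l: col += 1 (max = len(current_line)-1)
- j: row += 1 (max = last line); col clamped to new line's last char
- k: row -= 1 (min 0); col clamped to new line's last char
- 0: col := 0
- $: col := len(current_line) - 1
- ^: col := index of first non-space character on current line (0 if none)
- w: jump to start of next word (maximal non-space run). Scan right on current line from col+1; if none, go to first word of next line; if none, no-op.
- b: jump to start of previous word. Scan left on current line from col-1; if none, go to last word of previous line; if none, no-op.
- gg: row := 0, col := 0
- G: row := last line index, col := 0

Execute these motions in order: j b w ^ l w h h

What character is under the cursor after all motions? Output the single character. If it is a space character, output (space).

After 1 (j): row=1 col=0 char='r'
After 2 (b): row=0 col=6 char='b'
After 3 (w): row=1 col=0 char='r'
After 4 (^): row=1 col=0 char='r'
After 5 (l): row=1 col=1 char='e'
After 6 (w): row=1 col=4 char='t'
After 7 (h): row=1 col=3 char='_'
After 8 (h): row=1 col=2 char='d'

Answer: d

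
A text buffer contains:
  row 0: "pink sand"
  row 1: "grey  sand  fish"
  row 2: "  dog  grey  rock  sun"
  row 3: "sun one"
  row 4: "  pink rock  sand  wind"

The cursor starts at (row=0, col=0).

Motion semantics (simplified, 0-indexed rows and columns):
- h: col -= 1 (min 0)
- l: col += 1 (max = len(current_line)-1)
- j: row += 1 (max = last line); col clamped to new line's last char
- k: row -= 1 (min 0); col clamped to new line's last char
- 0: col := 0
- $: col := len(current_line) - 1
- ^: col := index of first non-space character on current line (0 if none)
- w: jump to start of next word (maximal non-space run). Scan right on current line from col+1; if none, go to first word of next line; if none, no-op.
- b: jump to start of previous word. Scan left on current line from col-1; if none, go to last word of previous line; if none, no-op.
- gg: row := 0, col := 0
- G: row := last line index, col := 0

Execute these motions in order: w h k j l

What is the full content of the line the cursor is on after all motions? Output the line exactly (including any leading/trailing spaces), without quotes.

After 1 (w): row=0 col=5 char='s'
After 2 (h): row=0 col=4 char='_'
After 3 (k): row=0 col=4 char='_'
After 4 (j): row=1 col=4 char='_'
After 5 (l): row=1 col=5 char='_'

Answer: grey  sand  fish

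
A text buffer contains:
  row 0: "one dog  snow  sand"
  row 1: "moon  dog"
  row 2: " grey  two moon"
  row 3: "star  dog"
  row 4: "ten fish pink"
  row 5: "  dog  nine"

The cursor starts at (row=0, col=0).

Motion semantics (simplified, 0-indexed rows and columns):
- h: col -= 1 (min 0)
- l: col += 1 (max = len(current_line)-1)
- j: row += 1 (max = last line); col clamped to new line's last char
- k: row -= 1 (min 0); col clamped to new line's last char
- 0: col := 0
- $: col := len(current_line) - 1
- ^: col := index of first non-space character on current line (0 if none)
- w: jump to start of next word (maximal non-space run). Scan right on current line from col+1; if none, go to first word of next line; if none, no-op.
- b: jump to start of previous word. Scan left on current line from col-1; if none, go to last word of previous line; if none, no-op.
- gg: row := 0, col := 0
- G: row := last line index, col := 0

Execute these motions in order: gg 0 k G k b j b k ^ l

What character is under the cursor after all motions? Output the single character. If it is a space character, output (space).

Answer: t

Derivation:
After 1 (gg): row=0 col=0 char='o'
After 2 (0): row=0 col=0 char='o'
After 3 (k): row=0 col=0 char='o'
After 4 (G): row=5 col=0 char='_'
After 5 (k): row=4 col=0 char='t'
After 6 (b): row=3 col=6 char='d'
After 7 (j): row=4 col=6 char='s'
After 8 (b): row=4 col=4 char='f'
After 9 (k): row=3 col=4 char='_'
After 10 (^): row=3 col=0 char='s'
After 11 (l): row=3 col=1 char='t'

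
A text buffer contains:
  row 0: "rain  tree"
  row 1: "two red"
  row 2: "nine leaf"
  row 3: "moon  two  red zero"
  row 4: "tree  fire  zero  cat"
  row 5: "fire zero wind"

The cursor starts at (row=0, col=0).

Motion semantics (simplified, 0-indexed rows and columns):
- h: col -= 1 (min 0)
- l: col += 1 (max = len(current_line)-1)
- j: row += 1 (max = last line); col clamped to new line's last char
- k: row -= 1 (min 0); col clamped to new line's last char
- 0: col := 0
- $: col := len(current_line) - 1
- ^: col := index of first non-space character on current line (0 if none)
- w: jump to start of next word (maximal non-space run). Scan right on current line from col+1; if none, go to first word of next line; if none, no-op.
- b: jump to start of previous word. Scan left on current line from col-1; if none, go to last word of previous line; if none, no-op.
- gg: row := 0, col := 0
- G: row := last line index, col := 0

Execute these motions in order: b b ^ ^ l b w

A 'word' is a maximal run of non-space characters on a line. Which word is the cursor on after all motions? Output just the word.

Answer: tree

Derivation:
After 1 (b): row=0 col=0 char='r'
After 2 (b): row=0 col=0 char='r'
After 3 (^): row=0 col=0 char='r'
After 4 (^): row=0 col=0 char='r'
After 5 (l): row=0 col=1 char='a'
After 6 (b): row=0 col=0 char='r'
After 7 (w): row=0 col=6 char='t'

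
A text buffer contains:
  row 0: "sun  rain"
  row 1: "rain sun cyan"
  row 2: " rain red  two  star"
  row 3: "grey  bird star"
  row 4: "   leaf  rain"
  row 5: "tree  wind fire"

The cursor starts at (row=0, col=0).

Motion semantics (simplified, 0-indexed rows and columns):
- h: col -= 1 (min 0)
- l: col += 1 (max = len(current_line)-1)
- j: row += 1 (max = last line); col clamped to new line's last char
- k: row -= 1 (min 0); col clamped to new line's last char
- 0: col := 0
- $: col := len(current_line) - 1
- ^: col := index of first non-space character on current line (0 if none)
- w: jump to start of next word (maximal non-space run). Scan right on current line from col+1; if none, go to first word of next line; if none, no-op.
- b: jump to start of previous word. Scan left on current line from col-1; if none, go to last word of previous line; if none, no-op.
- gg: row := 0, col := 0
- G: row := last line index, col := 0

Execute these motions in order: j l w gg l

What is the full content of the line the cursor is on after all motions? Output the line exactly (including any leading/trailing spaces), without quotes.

After 1 (j): row=1 col=0 char='r'
After 2 (l): row=1 col=1 char='a'
After 3 (w): row=1 col=5 char='s'
After 4 (gg): row=0 col=0 char='s'
After 5 (l): row=0 col=1 char='u'

Answer: sun  rain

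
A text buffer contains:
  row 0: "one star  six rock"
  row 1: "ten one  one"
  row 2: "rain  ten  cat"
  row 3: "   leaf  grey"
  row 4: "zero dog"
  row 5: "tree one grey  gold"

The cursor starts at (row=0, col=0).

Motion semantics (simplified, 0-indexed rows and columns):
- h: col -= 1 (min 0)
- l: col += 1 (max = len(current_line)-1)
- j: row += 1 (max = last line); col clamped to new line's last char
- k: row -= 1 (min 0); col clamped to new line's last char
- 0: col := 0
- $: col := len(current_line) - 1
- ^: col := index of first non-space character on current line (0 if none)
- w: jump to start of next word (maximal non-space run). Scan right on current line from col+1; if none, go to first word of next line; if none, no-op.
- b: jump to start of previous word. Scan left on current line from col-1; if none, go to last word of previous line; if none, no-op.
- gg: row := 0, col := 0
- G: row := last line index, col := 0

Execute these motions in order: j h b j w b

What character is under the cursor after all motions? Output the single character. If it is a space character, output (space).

Answer: o

Derivation:
After 1 (j): row=1 col=0 char='t'
After 2 (h): row=1 col=0 char='t'
After 3 (b): row=0 col=14 char='r'
After 4 (j): row=1 col=11 char='e'
After 5 (w): row=2 col=0 char='r'
After 6 (b): row=1 col=9 char='o'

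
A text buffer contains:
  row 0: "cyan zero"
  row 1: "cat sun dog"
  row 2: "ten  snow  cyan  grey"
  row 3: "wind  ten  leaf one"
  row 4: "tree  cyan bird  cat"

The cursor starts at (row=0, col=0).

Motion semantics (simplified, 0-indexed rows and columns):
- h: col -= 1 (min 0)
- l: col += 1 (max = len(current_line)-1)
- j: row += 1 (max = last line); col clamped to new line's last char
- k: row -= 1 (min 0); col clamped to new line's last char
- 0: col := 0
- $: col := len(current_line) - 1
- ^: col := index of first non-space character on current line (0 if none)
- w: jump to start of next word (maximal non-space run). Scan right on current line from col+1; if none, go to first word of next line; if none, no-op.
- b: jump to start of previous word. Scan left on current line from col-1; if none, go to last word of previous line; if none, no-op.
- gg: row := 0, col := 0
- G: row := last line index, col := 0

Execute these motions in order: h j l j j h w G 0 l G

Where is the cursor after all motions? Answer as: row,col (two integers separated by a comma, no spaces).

Answer: 4,0

Derivation:
After 1 (h): row=0 col=0 char='c'
After 2 (j): row=1 col=0 char='c'
After 3 (l): row=1 col=1 char='a'
After 4 (j): row=2 col=1 char='e'
After 5 (j): row=3 col=1 char='i'
After 6 (h): row=3 col=0 char='w'
After 7 (w): row=3 col=6 char='t'
After 8 (G): row=4 col=0 char='t'
After 9 (0): row=4 col=0 char='t'
After 10 (l): row=4 col=1 char='r'
After 11 (G): row=4 col=0 char='t'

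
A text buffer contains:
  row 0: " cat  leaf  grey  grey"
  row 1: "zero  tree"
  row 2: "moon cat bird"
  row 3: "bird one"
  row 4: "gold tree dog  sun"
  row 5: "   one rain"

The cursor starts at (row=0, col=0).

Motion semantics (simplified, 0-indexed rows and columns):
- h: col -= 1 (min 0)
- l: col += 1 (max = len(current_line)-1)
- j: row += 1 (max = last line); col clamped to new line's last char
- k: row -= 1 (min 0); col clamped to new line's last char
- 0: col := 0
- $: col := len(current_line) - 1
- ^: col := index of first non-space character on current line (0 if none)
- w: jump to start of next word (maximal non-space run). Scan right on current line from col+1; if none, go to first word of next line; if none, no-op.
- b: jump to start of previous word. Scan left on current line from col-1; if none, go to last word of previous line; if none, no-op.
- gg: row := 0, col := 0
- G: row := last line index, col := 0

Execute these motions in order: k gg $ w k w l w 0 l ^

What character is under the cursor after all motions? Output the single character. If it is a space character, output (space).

Answer: c

Derivation:
After 1 (k): row=0 col=0 char='_'
After 2 (gg): row=0 col=0 char='_'
After 3 ($): row=0 col=21 char='y'
After 4 (w): row=1 col=0 char='z'
After 5 (k): row=0 col=0 char='_'
After 6 (w): row=0 col=1 char='c'
After 7 (l): row=0 col=2 char='a'
After 8 (w): row=0 col=6 char='l'
After 9 (0): row=0 col=0 char='_'
After 10 (l): row=0 col=1 char='c'
After 11 (^): row=0 col=1 char='c'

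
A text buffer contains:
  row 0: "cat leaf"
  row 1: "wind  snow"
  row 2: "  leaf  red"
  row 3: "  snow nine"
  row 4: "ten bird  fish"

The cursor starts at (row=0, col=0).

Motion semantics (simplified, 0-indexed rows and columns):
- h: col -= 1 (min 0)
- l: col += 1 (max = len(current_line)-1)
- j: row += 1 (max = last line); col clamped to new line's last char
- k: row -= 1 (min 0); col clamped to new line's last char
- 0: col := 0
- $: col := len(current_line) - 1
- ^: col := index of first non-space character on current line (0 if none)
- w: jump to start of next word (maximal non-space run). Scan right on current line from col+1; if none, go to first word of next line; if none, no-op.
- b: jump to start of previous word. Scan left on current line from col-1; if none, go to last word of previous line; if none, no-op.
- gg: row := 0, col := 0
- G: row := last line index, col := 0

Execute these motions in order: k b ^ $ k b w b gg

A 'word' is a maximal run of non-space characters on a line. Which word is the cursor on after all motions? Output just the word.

Answer: cat

Derivation:
After 1 (k): row=0 col=0 char='c'
After 2 (b): row=0 col=0 char='c'
After 3 (^): row=0 col=0 char='c'
After 4 ($): row=0 col=7 char='f'
After 5 (k): row=0 col=7 char='f'
After 6 (b): row=0 col=4 char='l'
After 7 (w): row=1 col=0 char='w'
After 8 (b): row=0 col=4 char='l'
After 9 (gg): row=0 col=0 char='c'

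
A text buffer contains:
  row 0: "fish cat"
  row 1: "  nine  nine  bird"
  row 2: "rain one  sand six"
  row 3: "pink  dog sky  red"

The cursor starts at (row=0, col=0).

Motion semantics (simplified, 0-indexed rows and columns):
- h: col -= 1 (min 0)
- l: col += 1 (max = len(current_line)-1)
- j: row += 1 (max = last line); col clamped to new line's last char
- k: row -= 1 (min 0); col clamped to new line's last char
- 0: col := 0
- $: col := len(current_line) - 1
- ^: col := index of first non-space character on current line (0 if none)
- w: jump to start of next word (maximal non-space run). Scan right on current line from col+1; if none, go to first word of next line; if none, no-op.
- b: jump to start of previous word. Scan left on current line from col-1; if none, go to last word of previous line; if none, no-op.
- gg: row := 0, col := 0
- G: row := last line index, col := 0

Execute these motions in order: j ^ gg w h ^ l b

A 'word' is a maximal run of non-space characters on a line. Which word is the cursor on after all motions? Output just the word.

Answer: fish

Derivation:
After 1 (j): row=1 col=0 char='_'
After 2 (^): row=1 col=2 char='n'
After 3 (gg): row=0 col=0 char='f'
After 4 (w): row=0 col=5 char='c'
After 5 (h): row=0 col=4 char='_'
After 6 (^): row=0 col=0 char='f'
After 7 (l): row=0 col=1 char='i'
After 8 (b): row=0 col=0 char='f'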